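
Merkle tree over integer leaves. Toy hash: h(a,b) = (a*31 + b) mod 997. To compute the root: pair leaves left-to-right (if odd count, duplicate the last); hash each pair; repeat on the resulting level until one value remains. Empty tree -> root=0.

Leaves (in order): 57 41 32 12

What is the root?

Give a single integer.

Answer: 223

Derivation:
L0: [57, 41, 32, 12]
L1: h(57,41)=(57*31+41)%997=811 h(32,12)=(32*31+12)%997=7 -> [811, 7]
L2: h(811,7)=(811*31+7)%997=223 -> [223]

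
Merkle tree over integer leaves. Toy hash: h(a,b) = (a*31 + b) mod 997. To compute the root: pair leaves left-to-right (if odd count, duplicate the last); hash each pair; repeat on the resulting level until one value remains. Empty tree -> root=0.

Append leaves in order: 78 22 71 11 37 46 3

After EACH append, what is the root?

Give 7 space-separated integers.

Answer: 78 446 146 86 674 962 862

Derivation:
After append 78 (leaves=[78]):
  L0: [78]
  root=78
After append 22 (leaves=[78, 22]):
  L0: [78, 22]
  L1: h(78,22)=(78*31+22)%997=446 -> [446]
  root=446
After append 71 (leaves=[78, 22, 71]):
  L0: [78, 22, 71]
  L1: h(78,22)=(78*31+22)%997=446 h(71,71)=(71*31+71)%997=278 -> [446, 278]
  L2: h(446,278)=(446*31+278)%997=146 -> [146]
  root=146
After append 11 (leaves=[78, 22, 71, 11]):
  L0: [78, 22, 71, 11]
  L1: h(78,22)=(78*31+22)%997=446 h(71,11)=(71*31+11)%997=218 -> [446, 218]
  L2: h(446,218)=(446*31+218)%997=86 -> [86]
  root=86
After append 37 (leaves=[78, 22, 71, 11, 37]):
  L0: [78, 22, 71, 11, 37]
  L1: h(78,22)=(78*31+22)%997=446 h(71,11)=(71*31+11)%997=218 h(37,37)=(37*31+37)%997=187 -> [446, 218, 187]
  L2: h(446,218)=(446*31+218)%997=86 h(187,187)=(187*31+187)%997=2 -> [86, 2]
  L3: h(86,2)=(86*31+2)%997=674 -> [674]
  root=674
After append 46 (leaves=[78, 22, 71, 11, 37, 46]):
  L0: [78, 22, 71, 11, 37, 46]
  L1: h(78,22)=(78*31+22)%997=446 h(71,11)=(71*31+11)%997=218 h(37,46)=(37*31+46)%997=196 -> [446, 218, 196]
  L2: h(446,218)=(446*31+218)%997=86 h(196,196)=(196*31+196)%997=290 -> [86, 290]
  L3: h(86,290)=(86*31+290)%997=962 -> [962]
  root=962
After append 3 (leaves=[78, 22, 71, 11, 37, 46, 3]):
  L0: [78, 22, 71, 11, 37, 46, 3]
  L1: h(78,22)=(78*31+22)%997=446 h(71,11)=(71*31+11)%997=218 h(37,46)=(37*31+46)%997=196 h(3,3)=(3*31+3)%997=96 -> [446, 218, 196, 96]
  L2: h(446,218)=(446*31+218)%997=86 h(196,96)=(196*31+96)%997=190 -> [86, 190]
  L3: h(86,190)=(86*31+190)%997=862 -> [862]
  root=862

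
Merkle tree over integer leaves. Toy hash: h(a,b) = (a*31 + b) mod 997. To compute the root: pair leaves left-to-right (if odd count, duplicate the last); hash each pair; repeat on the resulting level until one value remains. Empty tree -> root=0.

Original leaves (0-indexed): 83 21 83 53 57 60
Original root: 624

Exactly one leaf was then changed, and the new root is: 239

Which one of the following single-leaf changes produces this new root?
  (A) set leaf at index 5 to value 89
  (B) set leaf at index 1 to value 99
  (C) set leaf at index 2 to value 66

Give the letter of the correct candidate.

Original leaves: [83, 21, 83, 53, 57, 60]
Target new root: 239
Try each candidate change and compute the resulting root:
Candidate A: set leaf[5] = 89 -> leaves = [83, 21, 83, 53, 57, 89]
  L0: [83, 21, 83, 53, 57, 89]
  L1: h(83,21)=(83*31+21)%997=600 h(83,53)=(83*31+53)%997=632 h(57,89)=(57*31+89)%997=859 -> [600, 632, 859]
  L2: h(600,632)=(600*31+632)%997=289 h(859,859)=(859*31+859)%997=569 -> [289, 569]
  L3: h(289,569)=(289*31+569)%997=555 -> [555]
  root = 555 != target 239
Candidate B: set leaf[1] = 99 -> leaves = [83, 99, 83, 53, 57, 60]
  L0: [83, 99, 83, 53, 57, 60]
  L1: h(83,99)=(83*31+99)%997=678 h(83,53)=(83*31+53)%997=632 h(57,60)=(57*31+60)%997=830 -> [678, 632, 830]
  L2: h(678,632)=(678*31+632)%997=713 h(830,830)=(830*31+830)%997=638 -> [713, 638]
  L3: h(713,638)=(713*31+638)%997=807 -> [807]
  root = 807 != target 239
Candidate C: set leaf[2] = 66 -> leaves = [83, 21, 66, 53, 57, 60]
  L0: [83, 21, 66, 53, 57, 60]
  L1: h(83,21)=(83*31+21)%997=600 h(66,53)=(66*31+53)%997=105 h(57,60)=(57*31+60)%997=830 -> [600, 105, 830]
  L2: h(600,105)=(600*31+105)%997=759 h(830,830)=(830*31+830)%997=638 -> [759, 638]
  L3: h(759,638)=(759*31+638)%997=239 -> [239]
  root = 239 == target 239  ** MATCH **
Candidate C produces the target root.

Answer: C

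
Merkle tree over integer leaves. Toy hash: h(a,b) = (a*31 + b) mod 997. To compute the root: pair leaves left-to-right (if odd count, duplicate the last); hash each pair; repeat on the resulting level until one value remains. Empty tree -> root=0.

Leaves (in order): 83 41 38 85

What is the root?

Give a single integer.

Answer: 543

Derivation:
L0: [83, 41, 38, 85]
L1: h(83,41)=(83*31+41)%997=620 h(38,85)=(38*31+85)%997=266 -> [620, 266]
L2: h(620,266)=(620*31+266)%997=543 -> [543]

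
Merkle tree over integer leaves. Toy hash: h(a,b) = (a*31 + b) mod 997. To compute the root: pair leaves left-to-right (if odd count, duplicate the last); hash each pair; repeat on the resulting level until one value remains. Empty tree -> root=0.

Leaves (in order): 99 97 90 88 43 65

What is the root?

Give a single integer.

Answer: 38

Derivation:
L0: [99, 97, 90, 88, 43, 65]
L1: h(99,97)=(99*31+97)%997=175 h(90,88)=(90*31+88)%997=884 h(43,65)=(43*31+65)%997=401 -> [175, 884, 401]
L2: h(175,884)=(175*31+884)%997=327 h(401,401)=(401*31+401)%997=868 -> [327, 868]
L3: h(327,868)=(327*31+868)%997=38 -> [38]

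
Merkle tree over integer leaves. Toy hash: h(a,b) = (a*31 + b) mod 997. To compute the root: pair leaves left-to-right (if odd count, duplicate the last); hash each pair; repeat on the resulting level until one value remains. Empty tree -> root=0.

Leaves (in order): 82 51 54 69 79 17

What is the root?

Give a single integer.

L0: [82, 51, 54, 69, 79, 17]
L1: h(82,51)=(82*31+51)%997=599 h(54,69)=(54*31+69)%997=746 h(79,17)=(79*31+17)%997=472 -> [599, 746, 472]
L2: h(599,746)=(599*31+746)%997=372 h(472,472)=(472*31+472)%997=149 -> [372, 149]
L3: h(372,149)=(372*31+149)%997=714 -> [714]

Answer: 714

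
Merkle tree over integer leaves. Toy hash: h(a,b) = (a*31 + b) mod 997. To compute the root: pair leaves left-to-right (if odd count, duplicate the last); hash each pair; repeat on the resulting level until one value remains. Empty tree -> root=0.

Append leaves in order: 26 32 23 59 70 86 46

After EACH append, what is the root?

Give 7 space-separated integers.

Answer: 26 838 792 828 639 154 367

Derivation:
After append 26 (leaves=[26]):
  L0: [26]
  root=26
After append 32 (leaves=[26, 32]):
  L0: [26, 32]
  L1: h(26,32)=(26*31+32)%997=838 -> [838]
  root=838
After append 23 (leaves=[26, 32, 23]):
  L0: [26, 32, 23]
  L1: h(26,32)=(26*31+32)%997=838 h(23,23)=(23*31+23)%997=736 -> [838, 736]
  L2: h(838,736)=(838*31+736)%997=792 -> [792]
  root=792
After append 59 (leaves=[26, 32, 23, 59]):
  L0: [26, 32, 23, 59]
  L1: h(26,32)=(26*31+32)%997=838 h(23,59)=(23*31+59)%997=772 -> [838, 772]
  L2: h(838,772)=(838*31+772)%997=828 -> [828]
  root=828
After append 70 (leaves=[26, 32, 23, 59, 70]):
  L0: [26, 32, 23, 59, 70]
  L1: h(26,32)=(26*31+32)%997=838 h(23,59)=(23*31+59)%997=772 h(70,70)=(70*31+70)%997=246 -> [838, 772, 246]
  L2: h(838,772)=(838*31+772)%997=828 h(246,246)=(246*31+246)%997=893 -> [828, 893]
  L3: h(828,893)=(828*31+893)%997=639 -> [639]
  root=639
After append 86 (leaves=[26, 32, 23, 59, 70, 86]):
  L0: [26, 32, 23, 59, 70, 86]
  L1: h(26,32)=(26*31+32)%997=838 h(23,59)=(23*31+59)%997=772 h(70,86)=(70*31+86)%997=262 -> [838, 772, 262]
  L2: h(838,772)=(838*31+772)%997=828 h(262,262)=(262*31+262)%997=408 -> [828, 408]
  L3: h(828,408)=(828*31+408)%997=154 -> [154]
  root=154
After append 46 (leaves=[26, 32, 23, 59, 70, 86, 46]):
  L0: [26, 32, 23, 59, 70, 86, 46]
  L1: h(26,32)=(26*31+32)%997=838 h(23,59)=(23*31+59)%997=772 h(70,86)=(70*31+86)%997=262 h(46,46)=(46*31+46)%997=475 -> [838, 772, 262, 475]
  L2: h(838,772)=(838*31+772)%997=828 h(262,475)=(262*31+475)%997=621 -> [828, 621]
  L3: h(828,621)=(828*31+621)%997=367 -> [367]
  root=367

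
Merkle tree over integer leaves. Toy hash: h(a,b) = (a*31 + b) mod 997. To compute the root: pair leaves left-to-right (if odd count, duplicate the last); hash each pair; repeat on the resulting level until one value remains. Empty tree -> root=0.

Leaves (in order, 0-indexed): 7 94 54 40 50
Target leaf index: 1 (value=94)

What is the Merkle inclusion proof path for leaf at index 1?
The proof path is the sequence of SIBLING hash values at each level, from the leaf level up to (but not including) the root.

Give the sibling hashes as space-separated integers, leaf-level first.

Answer: 7 717 353

Derivation:
L0 (leaves): [7, 94, 54, 40, 50], target index=1
L1: h(7,94)=(7*31+94)%997=311 [pair 0] h(54,40)=(54*31+40)%997=717 [pair 1] h(50,50)=(50*31+50)%997=603 [pair 2] -> [311, 717, 603]
  Sibling for proof at L0: 7
L2: h(311,717)=(311*31+717)%997=388 [pair 0] h(603,603)=(603*31+603)%997=353 [pair 1] -> [388, 353]
  Sibling for proof at L1: 717
L3: h(388,353)=(388*31+353)%997=417 [pair 0] -> [417]
  Sibling for proof at L2: 353
Root: 417
Proof path (sibling hashes from leaf to root): [7, 717, 353]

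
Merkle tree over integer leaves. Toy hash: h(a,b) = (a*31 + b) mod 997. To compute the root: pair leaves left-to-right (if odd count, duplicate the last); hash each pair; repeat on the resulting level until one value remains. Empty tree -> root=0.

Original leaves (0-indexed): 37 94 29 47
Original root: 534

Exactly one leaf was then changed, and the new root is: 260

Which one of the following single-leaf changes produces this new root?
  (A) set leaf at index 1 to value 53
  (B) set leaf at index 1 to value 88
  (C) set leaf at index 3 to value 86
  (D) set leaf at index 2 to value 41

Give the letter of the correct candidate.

Original leaves: [37, 94, 29, 47]
Target new root: 260
Try each candidate change and compute the resulting root:
Candidate A: set leaf[1] = 53 -> leaves = [37, 53, 29, 47]
  L0: [37, 53, 29, 47]
  L1: h(37,53)=(37*31+53)%997=203 h(29,47)=(29*31+47)%997=946 -> [203, 946]
  L2: h(203,946)=(203*31+946)%997=260 -> [260]
  root = 260 == target 260  ** MATCH **
Candidate B: set leaf[1] = 88 -> leaves = [37, 88, 29, 47]
  L0: [37, 88, 29, 47]
  L1: h(37,88)=(37*31+88)%997=238 h(29,47)=(29*31+47)%997=946 -> [238, 946]
  L2: h(238,946)=(238*31+946)%997=348 -> [348]
  root = 348 != target 260
Candidate C: set leaf[3] = 86 -> leaves = [37, 94, 29, 86]
  L0: [37, 94, 29, 86]
  L1: h(37,94)=(37*31+94)%997=244 h(29,86)=(29*31+86)%997=985 -> [244, 985]
  L2: h(244,985)=(244*31+985)%997=573 -> [573]
  root = 573 != target 260
Candidate D: set leaf[2] = 41 -> leaves = [37, 94, 41, 47]
  L0: [37, 94, 41, 47]
  L1: h(37,94)=(37*31+94)%997=244 h(41,47)=(41*31+47)%997=321 -> [244, 321]
  L2: h(244,321)=(244*31+321)%997=906 -> [906]
  root = 906 != target 260
Candidate A produces the target root.

Answer: A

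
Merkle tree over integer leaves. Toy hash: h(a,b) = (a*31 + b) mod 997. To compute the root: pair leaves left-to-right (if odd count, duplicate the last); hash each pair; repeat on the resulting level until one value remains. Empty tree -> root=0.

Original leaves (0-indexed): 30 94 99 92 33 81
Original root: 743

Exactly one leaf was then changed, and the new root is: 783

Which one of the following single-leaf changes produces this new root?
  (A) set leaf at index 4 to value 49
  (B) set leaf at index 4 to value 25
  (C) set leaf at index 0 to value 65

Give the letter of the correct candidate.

Answer: B

Derivation:
Original leaves: [30, 94, 99, 92, 33, 81]
Target new root: 783
Try each candidate change and compute the resulting root:
Candidate A: set leaf[4] = 49 -> leaves = [30, 94, 99, 92, 49, 81]
  L0: [30, 94, 99, 92, 49, 81]
  L1: h(30,94)=(30*31+94)%997=27 h(99,92)=(99*31+92)%997=170 h(49,81)=(49*31+81)%997=603 -> [27, 170, 603]
  L2: h(27,170)=(27*31+170)%997=10 h(603,603)=(603*31+603)%997=353 -> [10, 353]
  L3: h(10,353)=(10*31+353)%997=663 -> [663]
  root = 663 != target 783
Candidate B: set leaf[4] = 25 -> leaves = [30, 94, 99, 92, 25, 81]
  L0: [30, 94, 99, 92, 25, 81]
  L1: h(30,94)=(30*31+94)%997=27 h(99,92)=(99*31+92)%997=170 h(25,81)=(25*31+81)%997=856 -> [27, 170, 856]
  L2: h(27,170)=(27*31+170)%997=10 h(856,856)=(856*31+856)%997=473 -> [10, 473]
  L3: h(10,473)=(10*31+473)%997=783 -> [783]
  root = 783 == target 783  ** MATCH **
Candidate C: set leaf[0] = 65 -> leaves = [65, 94, 99, 92, 33, 81]
  L0: [65, 94, 99, 92, 33, 81]
  L1: h(65,94)=(65*31+94)%997=115 h(99,92)=(99*31+92)%997=170 h(33,81)=(33*31+81)%997=107 -> [115, 170, 107]
  L2: h(115,170)=(115*31+170)%997=744 h(107,107)=(107*31+107)%997=433 -> [744, 433]
  L3: h(744,433)=(744*31+433)%997=566 -> [566]
  root = 566 != target 783
Candidate B produces the target root.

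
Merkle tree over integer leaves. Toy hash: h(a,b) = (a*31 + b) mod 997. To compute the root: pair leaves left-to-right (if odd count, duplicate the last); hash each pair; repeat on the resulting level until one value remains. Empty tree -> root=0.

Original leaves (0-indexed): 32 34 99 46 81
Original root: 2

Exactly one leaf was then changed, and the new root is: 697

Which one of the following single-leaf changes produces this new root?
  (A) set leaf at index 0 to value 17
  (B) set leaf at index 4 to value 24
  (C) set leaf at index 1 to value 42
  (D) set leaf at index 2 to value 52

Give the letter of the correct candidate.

Original leaves: [32, 34, 99, 46, 81]
Target new root: 697
Try each candidate change and compute the resulting root:
Candidate A: set leaf[0] = 17 -> leaves = [17, 34, 99, 46, 81]
  L0: [17, 34, 99, 46, 81]
  L1: h(17,34)=(17*31+34)%997=561 h(99,46)=(99*31+46)%997=124 h(81,81)=(81*31+81)%997=598 -> [561, 124, 598]
  L2: h(561,124)=(561*31+124)%997=566 h(598,598)=(598*31+598)%997=193 -> [566, 193]
  L3: h(566,193)=(566*31+193)%997=790 -> [790]
  root = 790 != target 697
Candidate B: set leaf[4] = 24 -> leaves = [32, 34, 99, 46, 24]
  L0: [32, 34, 99, 46, 24]
  L1: h(32,34)=(32*31+34)%997=29 h(99,46)=(99*31+46)%997=124 h(24,24)=(24*31+24)%997=768 -> [29, 124, 768]
  L2: h(29,124)=(29*31+124)%997=26 h(768,768)=(768*31+768)%997=648 -> [26, 648]
  L3: h(26,648)=(26*31+648)%997=457 -> [457]
  root = 457 != target 697
Candidate C: set leaf[1] = 42 -> leaves = [32, 42, 99, 46, 81]
  L0: [32, 42, 99, 46, 81]
  L1: h(32,42)=(32*31+42)%997=37 h(99,46)=(99*31+46)%997=124 h(81,81)=(81*31+81)%997=598 -> [37, 124, 598]
  L2: h(37,124)=(37*31+124)%997=274 h(598,598)=(598*31+598)%997=193 -> [274, 193]
  L3: h(274,193)=(274*31+193)%997=711 -> [711]
  root = 711 != target 697
Candidate D: set leaf[2] = 52 -> leaves = [32, 34, 52, 46, 81]
  L0: [32, 34, 52, 46, 81]
  L1: h(32,34)=(32*31+34)%997=29 h(52,46)=(52*31+46)%997=661 h(81,81)=(81*31+81)%997=598 -> [29, 661, 598]
  L2: h(29,661)=(29*31+661)%997=563 h(598,598)=(598*31+598)%997=193 -> [563, 193]
  L3: h(563,193)=(563*31+193)%997=697 -> [697]
  root = 697 == target 697  ** MATCH **
Candidate D produces the target root.

Answer: D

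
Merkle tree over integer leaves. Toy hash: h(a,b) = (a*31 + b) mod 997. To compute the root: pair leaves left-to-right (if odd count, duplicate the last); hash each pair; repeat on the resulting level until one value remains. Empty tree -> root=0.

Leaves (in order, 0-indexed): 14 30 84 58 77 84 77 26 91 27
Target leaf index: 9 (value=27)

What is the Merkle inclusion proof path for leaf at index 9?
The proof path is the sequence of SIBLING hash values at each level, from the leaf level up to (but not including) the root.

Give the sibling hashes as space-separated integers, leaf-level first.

L0 (leaves): [14, 30, 84, 58, 77, 84, 77, 26, 91, 27], target index=9
L1: h(14,30)=(14*31+30)%997=464 [pair 0] h(84,58)=(84*31+58)%997=668 [pair 1] h(77,84)=(77*31+84)%997=477 [pair 2] h(77,26)=(77*31+26)%997=419 [pair 3] h(91,27)=(91*31+27)%997=854 [pair 4] -> [464, 668, 477, 419, 854]
  Sibling for proof at L0: 91
L2: h(464,668)=(464*31+668)%997=97 [pair 0] h(477,419)=(477*31+419)%997=251 [pair 1] h(854,854)=(854*31+854)%997=409 [pair 2] -> [97, 251, 409]
  Sibling for proof at L1: 854
L3: h(97,251)=(97*31+251)%997=267 [pair 0] h(409,409)=(409*31+409)%997=127 [pair 1] -> [267, 127]
  Sibling for proof at L2: 409
L4: h(267,127)=(267*31+127)%997=428 [pair 0] -> [428]
  Sibling for proof at L3: 267
Root: 428
Proof path (sibling hashes from leaf to root): [91, 854, 409, 267]

Answer: 91 854 409 267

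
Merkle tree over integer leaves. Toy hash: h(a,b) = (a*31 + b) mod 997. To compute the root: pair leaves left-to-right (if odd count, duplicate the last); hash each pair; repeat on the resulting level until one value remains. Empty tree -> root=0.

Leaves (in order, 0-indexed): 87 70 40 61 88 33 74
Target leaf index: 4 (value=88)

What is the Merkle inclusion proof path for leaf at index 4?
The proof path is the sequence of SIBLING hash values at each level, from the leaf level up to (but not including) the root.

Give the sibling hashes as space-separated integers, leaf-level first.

Answer: 33 374 339

Derivation:
L0 (leaves): [87, 70, 40, 61, 88, 33, 74], target index=4
L1: h(87,70)=(87*31+70)%997=773 [pair 0] h(40,61)=(40*31+61)%997=304 [pair 1] h(88,33)=(88*31+33)%997=767 [pair 2] h(74,74)=(74*31+74)%997=374 [pair 3] -> [773, 304, 767, 374]
  Sibling for proof at L0: 33
L2: h(773,304)=(773*31+304)%997=339 [pair 0] h(767,374)=(767*31+374)%997=223 [pair 1] -> [339, 223]
  Sibling for proof at L1: 374
L3: h(339,223)=(339*31+223)%997=762 [pair 0] -> [762]
  Sibling for proof at L2: 339
Root: 762
Proof path (sibling hashes from leaf to root): [33, 374, 339]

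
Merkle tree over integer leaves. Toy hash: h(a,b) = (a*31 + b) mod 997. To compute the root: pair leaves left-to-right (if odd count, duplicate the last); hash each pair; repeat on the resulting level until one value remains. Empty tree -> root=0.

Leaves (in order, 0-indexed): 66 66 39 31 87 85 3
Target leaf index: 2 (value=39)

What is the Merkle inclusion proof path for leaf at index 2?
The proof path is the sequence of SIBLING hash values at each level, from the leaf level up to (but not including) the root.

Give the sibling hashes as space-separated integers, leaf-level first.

L0 (leaves): [66, 66, 39, 31, 87, 85, 3], target index=2
L1: h(66,66)=(66*31+66)%997=118 [pair 0] h(39,31)=(39*31+31)%997=243 [pair 1] h(87,85)=(87*31+85)%997=788 [pair 2] h(3,3)=(3*31+3)%997=96 [pair 3] -> [118, 243, 788, 96]
  Sibling for proof at L0: 31
L2: h(118,243)=(118*31+243)%997=910 [pair 0] h(788,96)=(788*31+96)%997=596 [pair 1] -> [910, 596]
  Sibling for proof at L1: 118
L3: h(910,596)=(910*31+596)%997=890 [pair 0] -> [890]
  Sibling for proof at L2: 596
Root: 890
Proof path (sibling hashes from leaf to root): [31, 118, 596]

Answer: 31 118 596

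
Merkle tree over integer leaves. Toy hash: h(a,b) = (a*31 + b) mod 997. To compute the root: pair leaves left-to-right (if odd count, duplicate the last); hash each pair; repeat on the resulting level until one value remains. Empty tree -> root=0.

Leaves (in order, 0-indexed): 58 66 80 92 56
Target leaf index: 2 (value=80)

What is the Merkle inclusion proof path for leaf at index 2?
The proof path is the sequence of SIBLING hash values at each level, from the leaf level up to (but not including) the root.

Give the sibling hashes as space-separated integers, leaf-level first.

Answer: 92 867 515

Derivation:
L0 (leaves): [58, 66, 80, 92, 56], target index=2
L1: h(58,66)=(58*31+66)%997=867 [pair 0] h(80,92)=(80*31+92)%997=578 [pair 1] h(56,56)=(56*31+56)%997=795 [pair 2] -> [867, 578, 795]
  Sibling for proof at L0: 92
L2: h(867,578)=(867*31+578)%997=536 [pair 0] h(795,795)=(795*31+795)%997=515 [pair 1] -> [536, 515]
  Sibling for proof at L1: 867
L3: h(536,515)=(536*31+515)%997=182 [pair 0] -> [182]
  Sibling for proof at L2: 515
Root: 182
Proof path (sibling hashes from leaf to root): [92, 867, 515]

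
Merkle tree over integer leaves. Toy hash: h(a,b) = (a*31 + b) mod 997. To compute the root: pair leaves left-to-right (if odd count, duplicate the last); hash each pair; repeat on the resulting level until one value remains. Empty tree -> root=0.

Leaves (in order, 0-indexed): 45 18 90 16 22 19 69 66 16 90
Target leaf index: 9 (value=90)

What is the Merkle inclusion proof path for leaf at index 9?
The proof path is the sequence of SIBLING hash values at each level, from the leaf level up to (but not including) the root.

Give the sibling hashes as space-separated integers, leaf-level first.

Answer: 16 586 806 234

Derivation:
L0 (leaves): [45, 18, 90, 16, 22, 19, 69, 66, 16, 90], target index=9
L1: h(45,18)=(45*31+18)%997=416 [pair 0] h(90,16)=(90*31+16)%997=812 [pair 1] h(22,19)=(22*31+19)%997=701 [pair 2] h(69,66)=(69*31+66)%997=211 [pair 3] h(16,90)=(16*31+90)%997=586 [pair 4] -> [416, 812, 701, 211, 586]
  Sibling for proof at L0: 16
L2: h(416,812)=(416*31+812)%997=747 [pair 0] h(701,211)=(701*31+211)%997=8 [pair 1] h(586,586)=(586*31+586)%997=806 [pair 2] -> [747, 8, 806]
  Sibling for proof at L1: 586
L3: h(747,8)=(747*31+8)%997=234 [pair 0] h(806,806)=(806*31+806)%997=867 [pair 1] -> [234, 867]
  Sibling for proof at L2: 806
L4: h(234,867)=(234*31+867)%997=145 [pair 0] -> [145]
  Sibling for proof at L3: 234
Root: 145
Proof path (sibling hashes from leaf to root): [16, 586, 806, 234]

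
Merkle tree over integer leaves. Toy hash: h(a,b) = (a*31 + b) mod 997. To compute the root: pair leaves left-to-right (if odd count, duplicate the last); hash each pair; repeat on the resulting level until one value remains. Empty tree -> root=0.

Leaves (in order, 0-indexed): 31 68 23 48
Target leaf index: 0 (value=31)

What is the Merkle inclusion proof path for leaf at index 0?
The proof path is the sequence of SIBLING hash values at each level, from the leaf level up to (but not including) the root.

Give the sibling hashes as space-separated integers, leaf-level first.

Answer: 68 761

Derivation:
L0 (leaves): [31, 68, 23, 48], target index=0
L1: h(31,68)=(31*31+68)%997=32 [pair 0] h(23,48)=(23*31+48)%997=761 [pair 1] -> [32, 761]
  Sibling for proof at L0: 68
L2: h(32,761)=(32*31+761)%997=756 [pair 0] -> [756]
  Sibling for proof at L1: 761
Root: 756
Proof path (sibling hashes from leaf to root): [68, 761]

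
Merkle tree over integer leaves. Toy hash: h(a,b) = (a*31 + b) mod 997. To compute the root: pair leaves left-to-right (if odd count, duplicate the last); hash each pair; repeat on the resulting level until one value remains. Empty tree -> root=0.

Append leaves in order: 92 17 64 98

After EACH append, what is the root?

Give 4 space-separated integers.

Answer: 92 875 260 294

Derivation:
After append 92 (leaves=[92]):
  L0: [92]
  root=92
After append 17 (leaves=[92, 17]):
  L0: [92, 17]
  L1: h(92,17)=(92*31+17)%997=875 -> [875]
  root=875
After append 64 (leaves=[92, 17, 64]):
  L0: [92, 17, 64]
  L1: h(92,17)=(92*31+17)%997=875 h(64,64)=(64*31+64)%997=54 -> [875, 54]
  L2: h(875,54)=(875*31+54)%997=260 -> [260]
  root=260
After append 98 (leaves=[92, 17, 64, 98]):
  L0: [92, 17, 64, 98]
  L1: h(92,17)=(92*31+17)%997=875 h(64,98)=(64*31+98)%997=88 -> [875, 88]
  L2: h(875,88)=(875*31+88)%997=294 -> [294]
  root=294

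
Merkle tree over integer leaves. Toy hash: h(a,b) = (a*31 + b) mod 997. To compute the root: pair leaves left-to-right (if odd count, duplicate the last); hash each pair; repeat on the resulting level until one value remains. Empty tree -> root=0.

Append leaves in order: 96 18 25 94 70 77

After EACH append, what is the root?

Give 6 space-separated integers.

After append 96 (leaves=[96]):
  L0: [96]
  root=96
After append 18 (leaves=[96, 18]):
  L0: [96, 18]
  L1: h(96,18)=(96*31+18)%997=3 -> [3]
  root=3
After append 25 (leaves=[96, 18, 25]):
  L0: [96, 18, 25]
  L1: h(96,18)=(96*31+18)%997=3 h(25,25)=(25*31+25)%997=800 -> [3, 800]
  L2: h(3,800)=(3*31+800)%997=893 -> [893]
  root=893
After append 94 (leaves=[96, 18, 25, 94]):
  L0: [96, 18, 25, 94]
  L1: h(96,18)=(96*31+18)%997=3 h(25,94)=(25*31+94)%997=869 -> [3, 869]
  L2: h(3,869)=(3*31+869)%997=962 -> [962]
  root=962
After append 70 (leaves=[96, 18, 25, 94, 70]):
  L0: [96, 18, 25, 94, 70]
  L1: h(96,18)=(96*31+18)%997=3 h(25,94)=(25*31+94)%997=869 h(70,70)=(70*31+70)%997=246 -> [3, 869, 246]
  L2: h(3,869)=(3*31+869)%997=962 h(246,246)=(246*31+246)%997=893 -> [962, 893]
  L3: h(962,893)=(962*31+893)%997=805 -> [805]
  root=805
After append 77 (leaves=[96, 18, 25, 94, 70, 77]):
  L0: [96, 18, 25, 94, 70, 77]
  L1: h(96,18)=(96*31+18)%997=3 h(25,94)=(25*31+94)%997=869 h(70,77)=(70*31+77)%997=253 -> [3, 869, 253]
  L2: h(3,869)=(3*31+869)%997=962 h(253,253)=(253*31+253)%997=120 -> [962, 120]
  L3: h(962,120)=(962*31+120)%997=32 -> [32]
  root=32

Answer: 96 3 893 962 805 32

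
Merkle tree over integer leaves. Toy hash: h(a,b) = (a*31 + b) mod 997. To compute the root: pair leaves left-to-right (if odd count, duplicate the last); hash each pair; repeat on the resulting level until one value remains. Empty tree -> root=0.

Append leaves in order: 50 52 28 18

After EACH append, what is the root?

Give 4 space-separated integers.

After append 50 (leaves=[50]):
  L0: [50]
  root=50
After append 52 (leaves=[50, 52]):
  L0: [50, 52]
  L1: h(50,52)=(50*31+52)%997=605 -> [605]
  root=605
After append 28 (leaves=[50, 52, 28]):
  L0: [50, 52, 28]
  L1: h(50,52)=(50*31+52)%997=605 h(28,28)=(28*31+28)%997=896 -> [605, 896]
  L2: h(605,896)=(605*31+896)%997=708 -> [708]
  root=708
After append 18 (leaves=[50, 52, 28, 18]):
  L0: [50, 52, 28, 18]
  L1: h(50,52)=(50*31+52)%997=605 h(28,18)=(28*31+18)%997=886 -> [605, 886]
  L2: h(605,886)=(605*31+886)%997=698 -> [698]
  root=698

Answer: 50 605 708 698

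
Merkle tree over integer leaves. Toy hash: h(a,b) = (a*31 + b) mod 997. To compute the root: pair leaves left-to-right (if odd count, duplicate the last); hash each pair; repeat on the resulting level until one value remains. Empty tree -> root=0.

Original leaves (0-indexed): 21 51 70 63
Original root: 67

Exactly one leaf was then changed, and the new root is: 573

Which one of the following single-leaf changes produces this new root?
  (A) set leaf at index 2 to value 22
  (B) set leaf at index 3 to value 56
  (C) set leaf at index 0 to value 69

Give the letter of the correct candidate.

Original leaves: [21, 51, 70, 63]
Target new root: 573
Try each candidate change and compute the resulting root:
Candidate A: set leaf[2] = 22 -> leaves = [21, 51, 22, 63]
  L0: [21, 51, 22, 63]
  L1: h(21,51)=(21*31+51)%997=702 h(22,63)=(22*31+63)%997=745 -> [702, 745]
  L2: h(702,745)=(702*31+745)%997=573 -> [573]
  root = 573 == target 573  ** MATCH **
Candidate B: set leaf[3] = 56 -> leaves = [21, 51, 70, 56]
  L0: [21, 51, 70, 56]
  L1: h(21,51)=(21*31+51)%997=702 h(70,56)=(70*31+56)%997=232 -> [702, 232]
  L2: h(702,232)=(702*31+232)%997=60 -> [60]
  root = 60 != target 573
Candidate C: set leaf[0] = 69 -> leaves = [69, 51, 70, 63]
  L0: [69, 51, 70, 63]
  L1: h(69,51)=(69*31+51)%997=196 h(70,63)=(70*31+63)%997=239 -> [196, 239]
  L2: h(196,239)=(196*31+239)%997=333 -> [333]
  root = 333 != target 573
Candidate A produces the target root.

Answer: A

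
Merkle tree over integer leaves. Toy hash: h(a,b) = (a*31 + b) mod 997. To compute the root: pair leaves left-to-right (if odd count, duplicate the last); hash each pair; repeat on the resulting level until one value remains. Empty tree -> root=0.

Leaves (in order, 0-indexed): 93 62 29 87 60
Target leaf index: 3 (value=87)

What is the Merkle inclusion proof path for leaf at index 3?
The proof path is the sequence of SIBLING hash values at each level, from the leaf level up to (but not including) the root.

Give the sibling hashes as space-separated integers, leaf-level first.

Answer: 29 951 623

Derivation:
L0 (leaves): [93, 62, 29, 87, 60], target index=3
L1: h(93,62)=(93*31+62)%997=951 [pair 0] h(29,87)=(29*31+87)%997=986 [pair 1] h(60,60)=(60*31+60)%997=923 [pair 2] -> [951, 986, 923]
  Sibling for proof at L0: 29
L2: h(951,986)=(951*31+986)%997=557 [pair 0] h(923,923)=(923*31+923)%997=623 [pair 1] -> [557, 623]
  Sibling for proof at L1: 951
L3: h(557,623)=(557*31+623)%997=941 [pair 0] -> [941]
  Sibling for proof at L2: 623
Root: 941
Proof path (sibling hashes from leaf to root): [29, 951, 623]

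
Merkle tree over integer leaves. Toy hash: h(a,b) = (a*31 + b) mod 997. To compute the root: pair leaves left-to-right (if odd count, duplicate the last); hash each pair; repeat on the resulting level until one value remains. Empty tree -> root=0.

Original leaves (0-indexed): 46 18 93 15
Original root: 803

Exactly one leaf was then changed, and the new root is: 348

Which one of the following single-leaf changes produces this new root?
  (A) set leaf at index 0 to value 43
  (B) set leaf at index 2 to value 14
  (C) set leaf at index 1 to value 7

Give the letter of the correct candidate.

Original leaves: [46, 18, 93, 15]
Target new root: 348
Try each candidate change and compute the resulting root:
Candidate A: set leaf[0] = 43 -> leaves = [43, 18, 93, 15]
  L0: [43, 18, 93, 15]
  L1: h(43,18)=(43*31+18)%997=354 h(93,15)=(93*31+15)%997=904 -> [354, 904]
  L2: h(354,904)=(354*31+904)%997=911 -> [911]
  root = 911 != target 348
Candidate B: set leaf[2] = 14 -> leaves = [46, 18, 14, 15]
  L0: [46, 18, 14, 15]
  L1: h(46,18)=(46*31+18)%997=447 h(14,15)=(14*31+15)%997=449 -> [447, 449]
  L2: h(447,449)=(447*31+449)%997=348 -> [348]
  root = 348 == target 348  ** MATCH **
Candidate C: set leaf[1] = 7 -> leaves = [46, 7, 93, 15]
  L0: [46, 7, 93, 15]
  L1: h(46,7)=(46*31+7)%997=436 h(93,15)=(93*31+15)%997=904 -> [436, 904]
  L2: h(436,904)=(436*31+904)%997=462 -> [462]
  root = 462 != target 348
Candidate B produces the target root.

Answer: B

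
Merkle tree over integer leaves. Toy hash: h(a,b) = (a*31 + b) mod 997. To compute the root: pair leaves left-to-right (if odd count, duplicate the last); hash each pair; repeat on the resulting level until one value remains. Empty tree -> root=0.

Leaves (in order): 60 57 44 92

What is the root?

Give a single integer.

Answer: 66

Derivation:
L0: [60, 57, 44, 92]
L1: h(60,57)=(60*31+57)%997=920 h(44,92)=(44*31+92)%997=459 -> [920, 459]
L2: h(920,459)=(920*31+459)%997=66 -> [66]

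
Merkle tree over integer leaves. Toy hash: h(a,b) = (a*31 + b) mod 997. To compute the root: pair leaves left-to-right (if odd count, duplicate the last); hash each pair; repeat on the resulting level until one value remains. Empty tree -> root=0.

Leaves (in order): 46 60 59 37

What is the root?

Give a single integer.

Answer: 76

Derivation:
L0: [46, 60, 59, 37]
L1: h(46,60)=(46*31+60)%997=489 h(59,37)=(59*31+37)%997=869 -> [489, 869]
L2: h(489,869)=(489*31+869)%997=76 -> [76]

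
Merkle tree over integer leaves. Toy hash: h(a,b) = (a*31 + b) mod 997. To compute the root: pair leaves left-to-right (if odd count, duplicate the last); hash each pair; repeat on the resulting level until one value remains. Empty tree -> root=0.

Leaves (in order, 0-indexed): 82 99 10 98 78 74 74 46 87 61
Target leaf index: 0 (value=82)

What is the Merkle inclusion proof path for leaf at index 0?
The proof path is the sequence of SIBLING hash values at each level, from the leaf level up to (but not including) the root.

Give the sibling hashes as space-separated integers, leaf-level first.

Answer: 99 408 829 688

Derivation:
L0 (leaves): [82, 99, 10, 98, 78, 74, 74, 46, 87, 61], target index=0
L1: h(82,99)=(82*31+99)%997=647 [pair 0] h(10,98)=(10*31+98)%997=408 [pair 1] h(78,74)=(78*31+74)%997=498 [pair 2] h(74,46)=(74*31+46)%997=346 [pair 3] h(87,61)=(87*31+61)%997=764 [pair 4] -> [647, 408, 498, 346, 764]
  Sibling for proof at L0: 99
L2: h(647,408)=(647*31+408)%997=525 [pair 0] h(498,346)=(498*31+346)%997=829 [pair 1] h(764,764)=(764*31+764)%997=520 [pair 2] -> [525, 829, 520]
  Sibling for proof at L1: 408
L3: h(525,829)=(525*31+829)%997=155 [pair 0] h(520,520)=(520*31+520)%997=688 [pair 1] -> [155, 688]
  Sibling for proof at L2: 829
L4: h(155,688)=(155*31+688)%997=508 [pair 0] -> [508]
  Sibling for proof at L3: 688
Root: 508
Proof path (sibling hashes from leaf to root): [99, 408, 829, 688]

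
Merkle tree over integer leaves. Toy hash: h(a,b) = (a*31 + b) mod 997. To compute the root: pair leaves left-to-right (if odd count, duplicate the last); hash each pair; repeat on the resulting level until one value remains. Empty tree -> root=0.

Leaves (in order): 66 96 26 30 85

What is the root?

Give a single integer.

Answer: 949

Derivation:
L0: [66, 96, 26, 30, 85]
L1: h(66,96)=(66*31+96)%997=148 h(26,30)=(26*31+30)%997=836 h(85,85)=(85*31+85)%997=726 -> [148, 836, 726]
L2: h(148,836)=(148*31+836)%997=439 h(726,726)=(726*31+726)%997=301 -> [439, 301]
L3: h(439,301)=(439*31+301)%997=949 -> [949]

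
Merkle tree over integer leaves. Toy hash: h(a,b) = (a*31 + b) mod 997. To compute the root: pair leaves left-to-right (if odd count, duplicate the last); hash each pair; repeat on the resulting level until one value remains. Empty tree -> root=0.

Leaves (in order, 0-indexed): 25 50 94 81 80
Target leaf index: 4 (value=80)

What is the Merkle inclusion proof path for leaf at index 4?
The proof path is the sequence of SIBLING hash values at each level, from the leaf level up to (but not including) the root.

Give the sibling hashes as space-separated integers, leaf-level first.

Answer: 80 566 654

Derivation:
L0 (leaves): [25, 50, 94, 81, 80], target index=4
L1: h(25,50)=(25*31+50)%997=825 [pair 0] h(94,81)=(94*31+81)%997=4 [pair 1] h(80,80)=(80*31+80)%997=566 [pair 2] -> [825, 4, 566]
  Sibling for proof at L0: 80
L2: h(825,4)=(825*31+4)%997=654 [pair 0] h(566,566)=(566*31+566)%997=166 [pair 1] -> [654, 166]
  Sibling for proof at L1: 566
L3: h(654,166)=(654*31+166)%997=500 [pair 0] -> [500]
  Sibling for proof at L2: 654
Root: 500
Proof path (sibling hashes from leaf to root): [80, 566, 654]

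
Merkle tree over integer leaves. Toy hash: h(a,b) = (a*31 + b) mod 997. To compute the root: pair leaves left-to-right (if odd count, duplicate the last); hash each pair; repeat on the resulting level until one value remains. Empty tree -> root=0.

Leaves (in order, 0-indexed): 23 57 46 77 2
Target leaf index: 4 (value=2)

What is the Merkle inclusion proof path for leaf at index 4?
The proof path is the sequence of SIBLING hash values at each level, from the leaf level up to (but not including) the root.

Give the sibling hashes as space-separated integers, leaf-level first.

Answer: 2 64 448

Derivation:
L0 (leaves): [23, 57, 46, 77, 2], target index=4
L1: h(23,57)=(23*31+57)%997=770 [pair 0] h(46,77)=(46*31+77)%997=506 [pair 1] h(2,2)=(2*31+2)%997=64 [pair 2] -> [770, 506, 64]
  Sibling for proof at L0: 2
L2: h(770,506)=(770*31+506)%997=448 [pair 0] h(64,64)=(64*31+64)%997=54 [pair 1] -> [448, 54]
  Sibling for proof at L1: 64
L3: h(448,54)=(448*31+54)%997=981 [pair 0] -> [981]
  Sibling for proof at L2: 448
Root: 981
Proof path (sibling hashes from leaf to root): [2, 64, 448]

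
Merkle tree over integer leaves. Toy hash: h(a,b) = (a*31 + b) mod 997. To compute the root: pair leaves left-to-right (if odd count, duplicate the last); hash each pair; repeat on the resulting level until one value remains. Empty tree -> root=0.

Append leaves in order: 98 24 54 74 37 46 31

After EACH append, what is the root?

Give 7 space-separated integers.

Answer: 98 71 938 958 787 78 874

Derivation:
After append 98 (leaves=[98]):
  L0: [98]
  root=98
After append 24 (leaves=[98, 24]):
  L0: [98, 24]
  L1: h(98,24)=(98*31+24)%997=71 -> [71]
  root=71
After append 54 (leaves=[98, 24, 54]):
  L0: [98, 24, 54]
  L1: h(98,24)=(98*31+24)%997=71 h(54,54)=(54*31+54)%997=731 -> [71, 731]
  L2: h(71,731)=(71*31+731)%997=938 -> [938]
  root=938
After append 74 (leaves=[98, 24, 54, 74]):
  L0: [98, 24, 54, 74]
  L1: h(98,24)=(98*31+24)%997=71 h(54,74)=(54*31+74)%997=751 -> [71, 751]
  L2: h(71,751)=(71*31+751)%997=958 -> [958]
  root=958
After append 37 (leaves=[98, 24, 54, 74, 37]):
  L0: [98, 24, 54, 74, 37]
  L1: h(98,24)=(98*31+24)%997=71 h(54,74)=(54*31+74)%997=751 h(37,37)=(37*31+37)%997=187 -> [71, 751, 187]
  L2: h(71,751)=(71*31+751)%997=958 h(187,187)=(187*31+187)%997=2 -> [958, 2]
  L3: h(958,2)=(958*31+2)%997=787 -> [787]
  root=787
After append 46 (leaves=[98, 24, 54, 74, 37, 46]):
  L0: [98, 24, 54, 74, 37, 46]
  L1: h(98,24)=(98*31+24)%997=71 h(54,74)=(54*31+74)%997=751 h(37,46)=(37*31+46)%997=196 -> [71, 751, 196]
  L2: h(71,751)=(71*31+751)%997=958 h(196,196)=(196*31+196)%997=290 -> [958, 290]
  L3: h(958,290)=(958*31+290)%997=78 -> [78]
  root=78
After append 31 (leaves=[98, 24, 54, 74, 37, 46, 31]):
  L0: [98, 24, 54, 74, 37, 46, 31]
  L1: h(98,24)=(98*31+24)%997=71 h(54,74)=(54*31+74)%997=751 h(37,46)=(37*31+46)%997=196 h(31,31)=(31*31+31)%997=992 -> [71, 751, 196, 992]
  L2: h(71,751)=(71*31+751)%997=958 h(196,992)=(196*31+992)%997=89 -> [958, 89]
  L3: h(958,89)=(958*31+89)%997=874 -> [874]
  root=874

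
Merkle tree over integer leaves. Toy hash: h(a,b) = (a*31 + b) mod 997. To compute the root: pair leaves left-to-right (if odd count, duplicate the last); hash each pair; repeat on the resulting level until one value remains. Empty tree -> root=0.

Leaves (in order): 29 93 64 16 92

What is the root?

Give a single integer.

Answer: 856

Derivation:
L0: [29, 93, 64, 16, 92]
L1: h(29,93)=(29*31+93)%997=992 h(64,16)=(64*31+16)%997=6 h(92,92)=(92*31+92)%997=950 -> [992, 6, 950]
L2: h(992,6)=(992*31+6)%997=848 h(950,950)=(950*31+950)%997=490 -> [848, 490]
L3: h(848,490)=(848*31+490)%997=856 -> [856]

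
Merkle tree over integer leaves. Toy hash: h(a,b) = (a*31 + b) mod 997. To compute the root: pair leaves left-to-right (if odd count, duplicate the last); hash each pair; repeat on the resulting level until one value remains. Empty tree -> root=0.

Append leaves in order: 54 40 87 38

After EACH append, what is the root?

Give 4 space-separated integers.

Answer: 54 717 86 37

Derivation:
After append 54 (leaves=[54]):
  L0: [54]
  root=54
After append 40 (leaves=[54, 40]):
  L0: [54, 40]
  L1: h(54,40)=(54*31+40)%997=717 -> [717]
  root=717
After append 87 (leaves=[54, 40, 87]):
  L0: [54, 40, 87]
  L1: h(54,40)=(54*31+40)%997=717 h(87,87)=(87*31+87)%997=790 -> [717, 790]
  L2: h(717,790)=(717*31+790)%997=86 -> [86]
  root=86
After append 38 (leaves=[54, 40, 87, 38]):
  L0: [54, 40, 87, 38]
  L1: h(54,40)=(54*31+40)%997=717 h(87,38)=(87*31+38)%997=741 -> [717, 741]
  L2: h(717,741)=(717*31+741)%997=37 -> [37]
  root=37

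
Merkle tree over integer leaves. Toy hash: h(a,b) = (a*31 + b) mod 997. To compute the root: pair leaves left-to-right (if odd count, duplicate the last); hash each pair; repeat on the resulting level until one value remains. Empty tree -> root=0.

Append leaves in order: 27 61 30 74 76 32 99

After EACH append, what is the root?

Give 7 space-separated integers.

After append 27 (leaves=[27]):
  L0: [27]
  root=27
After append 61 (leaves=[27, 61]):
  L0: [27, 61]
  L1: h(27,61)=(27*31+61)%997=898 -> [898]
  root=898
After append 30 (leaves=[27, 61, 30]):
  L0: [27, 61, 30]
  L1: h(27,61)=(27*31+61)%997=898 h(30,30)=(30*31+30)%997=960 -> [898, 960]
  L2: h(898,960)=(898*31+960)%997=882 -> [882]
  root=882
After append 74 (leaves=[27, 61, 30, 74]):
  L0: [27, 61, 30, 74]
  L1: h(27,61)=(27*31+61)%997=898 h(30,74)=(30*31+74)%997=7 -> [898, 7]
  L2: h(898,7)=(898*31+7)%997=926 -> [926]
  root=926
After append 76 (leaves=[27, 61, 30, 74, 76]):
  L0: [27, 61, 30, 74, 76]
  L1: h(27,61)=(27*31+61)%997=898 h(30,74)=(30*31+74)%997=7 h(76,76)=(76*31+76)%997=438 -> [898, 7, 438]
  L2: h(898,7)=(898*31+7)%997=926 h(438,438)=(438*31+438)%997=58 -> [926, 58]
  L3: h(926,58)=(926*31+58)%997=848 -> [848]
  root=848
After append 32 (leaves=[27, 61, 30, 74, 76, 32]):
  L0: [27, 61, 30, 74, 76, 32]
  L1: h(27,61)=(27*31+61)%997=898 h(30,74)=(30*31+74)%997=7 h(76,32)=(76*31+32)%997=394 -> [898, 7, 394]
  L2: h(898,7)=(898*31+7)%997=926 h(394,394)=(394*31+394)%997=644 -> [926, 644]
  L3: h(926,644)=(926*31+644)%997=437 -> [437]
  root=437
After append 99 (leaves=[27, 61, 30, 74, 76, 32, 99]):
  L0: [27, 61, 30, 74, 76, 32, 99]
  L1: h(27,61)=(27*31+61)%997=898 h(30,74)=(30*31+74)%997=7 h(76,32)=(76*31+32)%997=394 h(99,99)=(99*31+99)%997=177 -> [898, 7, 394, 177]
  L2: h(898,7)=(898*31+7)%997=926 h(394,177)=(394*31+177)%997=427 -> [926, 427]
  L3: h(926,427)=(926*31+427)%997=220 -> [220]
  root=220

Answer: 27 898 882 926 848 437 220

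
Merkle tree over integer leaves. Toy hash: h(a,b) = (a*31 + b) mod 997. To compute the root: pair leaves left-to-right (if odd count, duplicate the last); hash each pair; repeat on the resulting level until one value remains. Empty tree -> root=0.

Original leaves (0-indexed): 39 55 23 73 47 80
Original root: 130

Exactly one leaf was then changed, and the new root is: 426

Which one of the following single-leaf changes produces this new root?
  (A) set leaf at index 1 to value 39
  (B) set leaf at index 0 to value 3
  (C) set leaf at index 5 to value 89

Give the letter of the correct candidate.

Answer: B

Derivation:
Original leaves: [39, 55, 23, 73, 47, 80]
Target new root: 426
Try each candidate change and compute the resulting root:
Candidate A: set leaf[1] = 39 -> leaves = [39, 39, 23, 73, 47, 80]
  L0: [39, 39, 23, 73, 47, 80]
  L1: h(39,39)=(39*31+39)%997=251 h(23,73)=(23*31+73)%997=786 h(47,80)=(47*31+80)%997=540 -> [251, 786, 540]
  L2: h(251,786)=(251*31+786)%997=591 h(540,540)=(540*31+540)%997=331 -> [591, 331]
  L3: h(591,331)=(591*31+331)%997=706 -> [706]
  root = 706 != target 426
Candidate B: set leaf[0] = 3 -> leaves = [3, 55, 23, 73, 47, 80]
  L0: [3, 55, 23, 73, 47, 80]
  L1: h(3,55)=(3*31+55)%997=148 h(23,73)=(23*31+73)%997=786 h(47,80)=(47*31+80)%997=540 -> [148, 786, 540]
  L2: h(148,786)=(148*31+786)%997=389 h(540,540)=(540*31+540)%997=331 -> [389, 331]
  L3: h(389,331)=(389*31+331)%997=426 -> [426]
  root = 426 == target 426  ** MATCH **
Candidate C: set leaf[5] = 89 -> leaves = [39, 55, 23, 73, 47, 89]
  L0: [39, 55, 23, 73, 47, 89]
  L1: h(39,55)=(39*31+55)%997=267 h(23,73)=(23*31+73)%997=786 h(47,89)=(47*31+89)%997=549 -> [267, 786, 549]
  L2: h(267,786)=(267*31+786)%997=90 h(549,549)=(549*31+549)%997=619 -> [90, 619]
  L3: h(90,619)=(90*31+619)%997=418 -> [418]
  root = 418 != target 426
Candidate B produces the target root.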